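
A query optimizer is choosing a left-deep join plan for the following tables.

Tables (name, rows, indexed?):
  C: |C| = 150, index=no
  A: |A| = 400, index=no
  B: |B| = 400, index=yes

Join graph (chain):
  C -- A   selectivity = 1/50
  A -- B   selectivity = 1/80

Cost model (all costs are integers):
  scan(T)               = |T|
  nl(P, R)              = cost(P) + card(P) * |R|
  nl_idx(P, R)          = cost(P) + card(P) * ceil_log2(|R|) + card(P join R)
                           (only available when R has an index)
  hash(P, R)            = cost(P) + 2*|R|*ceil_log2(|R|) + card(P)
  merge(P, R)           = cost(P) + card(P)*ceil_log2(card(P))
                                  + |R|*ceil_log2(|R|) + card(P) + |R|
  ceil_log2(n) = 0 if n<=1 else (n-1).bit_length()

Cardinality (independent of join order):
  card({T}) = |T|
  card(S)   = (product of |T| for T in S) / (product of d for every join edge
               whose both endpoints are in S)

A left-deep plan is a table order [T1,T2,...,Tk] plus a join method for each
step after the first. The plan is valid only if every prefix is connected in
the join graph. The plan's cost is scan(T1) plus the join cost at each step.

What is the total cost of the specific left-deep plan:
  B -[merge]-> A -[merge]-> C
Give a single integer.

step 1: scan B: cost=400, card=400
step 2: join A via merge
    card(P join A) = 400*400/(80) = 2000
    cost = 400 + 400*9 + 400*9 + 400 + 400 = 8400
step 3: join C via merge
    card(P join C) = 2000*150/(50) = 6000
    cost = 8400 + 2000*11 + 150*8 + 2000 + 150 = 33750

33750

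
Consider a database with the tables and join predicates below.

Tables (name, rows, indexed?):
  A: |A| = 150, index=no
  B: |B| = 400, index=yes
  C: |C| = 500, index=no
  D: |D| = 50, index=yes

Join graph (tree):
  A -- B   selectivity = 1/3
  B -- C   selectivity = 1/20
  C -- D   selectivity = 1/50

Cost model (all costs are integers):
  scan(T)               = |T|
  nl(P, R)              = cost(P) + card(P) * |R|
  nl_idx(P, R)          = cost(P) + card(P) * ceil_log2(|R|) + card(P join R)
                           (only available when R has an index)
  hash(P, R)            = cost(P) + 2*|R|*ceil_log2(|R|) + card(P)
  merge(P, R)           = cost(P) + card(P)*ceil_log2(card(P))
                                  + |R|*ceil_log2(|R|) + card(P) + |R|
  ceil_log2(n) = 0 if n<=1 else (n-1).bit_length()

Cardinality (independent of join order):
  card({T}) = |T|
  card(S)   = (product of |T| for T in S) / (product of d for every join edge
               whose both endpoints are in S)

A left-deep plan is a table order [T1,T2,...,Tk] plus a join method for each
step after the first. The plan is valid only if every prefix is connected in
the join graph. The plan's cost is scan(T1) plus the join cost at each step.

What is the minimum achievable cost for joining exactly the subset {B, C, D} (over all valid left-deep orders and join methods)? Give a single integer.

9300

Selinger DP over subsets of {B,C,D}:
  {B}: scan cost=400, card=400
  {C}: scan cost=500, card=500
  {D}: scan cost=50, card=50
  {BC}: card=10000; try (B,hash)→8200, (C,merge)→9400, (B,merge)→9500, (C,hash)→9800, (B,nl_idx)→15000, (C,nl)→200400 …(+1); best=8200 via (B,hash)
  {CD}: card=500; try (D,hash)→1600, (D,nl_idx)→4000, (C,merge)→5400, (D,merge)→5850, (C,hash)→9100, (C,nl)→25050 …(+1); best=1600 via (D,hash)
  {BCD}: card=10000; try (B,hash)→9300, (B,merge)→10600, (B,nl_idx)→16100, (D,hash)→18800, (D,nl_idx)→78200, (D,merge)→158550 …(+2); best=9300 via (B,hash)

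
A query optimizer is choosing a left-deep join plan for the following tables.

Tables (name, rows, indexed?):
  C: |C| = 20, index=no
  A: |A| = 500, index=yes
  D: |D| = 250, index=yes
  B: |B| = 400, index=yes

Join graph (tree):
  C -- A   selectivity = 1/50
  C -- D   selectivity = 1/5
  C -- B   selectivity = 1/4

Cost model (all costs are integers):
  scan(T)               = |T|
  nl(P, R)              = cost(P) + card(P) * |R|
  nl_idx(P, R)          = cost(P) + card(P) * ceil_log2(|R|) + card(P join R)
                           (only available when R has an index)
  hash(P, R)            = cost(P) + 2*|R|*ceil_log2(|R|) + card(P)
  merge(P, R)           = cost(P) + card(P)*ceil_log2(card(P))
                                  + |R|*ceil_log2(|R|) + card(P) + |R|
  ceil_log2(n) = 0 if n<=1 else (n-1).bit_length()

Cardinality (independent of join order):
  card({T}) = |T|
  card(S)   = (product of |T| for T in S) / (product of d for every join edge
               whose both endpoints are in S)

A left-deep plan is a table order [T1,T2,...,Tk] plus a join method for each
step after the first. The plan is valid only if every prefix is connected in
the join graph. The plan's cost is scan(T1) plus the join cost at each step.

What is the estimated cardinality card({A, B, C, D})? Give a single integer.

1000000

Tables in S: A(500), B(400), C(20), D(250)
Edges inside S: C-A(d=50), C-D(d=5), C-B(d=4)
numerator = 500 * 400 * 20 * 250 = 1000000000
denominator = 50 * 5 * 4 = 1000
card(S) = 1000000000 / 1000 = 1000000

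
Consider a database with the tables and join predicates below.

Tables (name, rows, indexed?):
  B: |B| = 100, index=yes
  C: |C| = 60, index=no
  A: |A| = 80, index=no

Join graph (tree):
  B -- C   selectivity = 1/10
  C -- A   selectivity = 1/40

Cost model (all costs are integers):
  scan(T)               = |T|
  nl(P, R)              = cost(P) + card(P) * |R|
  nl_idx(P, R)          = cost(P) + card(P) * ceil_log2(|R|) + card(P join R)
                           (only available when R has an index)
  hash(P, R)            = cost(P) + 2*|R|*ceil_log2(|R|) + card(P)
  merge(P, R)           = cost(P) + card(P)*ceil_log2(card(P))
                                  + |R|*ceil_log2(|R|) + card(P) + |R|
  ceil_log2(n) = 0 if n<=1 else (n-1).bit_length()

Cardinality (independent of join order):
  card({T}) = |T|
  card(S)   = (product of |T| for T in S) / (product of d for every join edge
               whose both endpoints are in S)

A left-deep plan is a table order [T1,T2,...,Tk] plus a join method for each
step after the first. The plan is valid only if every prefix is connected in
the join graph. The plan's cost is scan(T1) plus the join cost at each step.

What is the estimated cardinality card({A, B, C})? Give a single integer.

Tables in S: A(80), B(100), C(60)
Edges inside S: B-C(d=10), C-A(d=40)
numerator = 80 * 100 * 60 = 480000
denominator = 10 * 40 = 400
card(S) = 480000 / 400 = 1200

1200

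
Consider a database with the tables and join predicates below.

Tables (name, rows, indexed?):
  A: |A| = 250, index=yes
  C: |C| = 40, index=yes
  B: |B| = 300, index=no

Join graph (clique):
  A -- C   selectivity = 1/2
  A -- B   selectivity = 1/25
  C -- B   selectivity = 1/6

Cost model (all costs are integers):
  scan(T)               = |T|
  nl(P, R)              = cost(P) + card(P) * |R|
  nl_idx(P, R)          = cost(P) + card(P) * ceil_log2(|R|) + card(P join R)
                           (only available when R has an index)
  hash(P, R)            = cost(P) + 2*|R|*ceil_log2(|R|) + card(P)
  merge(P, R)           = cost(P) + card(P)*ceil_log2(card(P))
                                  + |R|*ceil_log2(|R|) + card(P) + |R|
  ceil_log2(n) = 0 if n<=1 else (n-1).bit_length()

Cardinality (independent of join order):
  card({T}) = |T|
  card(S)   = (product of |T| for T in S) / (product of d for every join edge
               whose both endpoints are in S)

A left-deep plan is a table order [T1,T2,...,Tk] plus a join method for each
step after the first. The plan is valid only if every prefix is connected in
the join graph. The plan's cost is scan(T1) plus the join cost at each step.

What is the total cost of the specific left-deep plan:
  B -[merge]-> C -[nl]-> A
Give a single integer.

step 1: scan B: cost=300, card=300
step 2: join C via merge
    card(P join C) = 300*40/(6) = 2000
    cost = 300 + 300*9 + 40*6 + 300 + 40 = 3580
step 3: join A via nl
    card(P join A) = 2000*250/(2*25) = 10000
    cost = 3580 + 2000*250 = 503580

503580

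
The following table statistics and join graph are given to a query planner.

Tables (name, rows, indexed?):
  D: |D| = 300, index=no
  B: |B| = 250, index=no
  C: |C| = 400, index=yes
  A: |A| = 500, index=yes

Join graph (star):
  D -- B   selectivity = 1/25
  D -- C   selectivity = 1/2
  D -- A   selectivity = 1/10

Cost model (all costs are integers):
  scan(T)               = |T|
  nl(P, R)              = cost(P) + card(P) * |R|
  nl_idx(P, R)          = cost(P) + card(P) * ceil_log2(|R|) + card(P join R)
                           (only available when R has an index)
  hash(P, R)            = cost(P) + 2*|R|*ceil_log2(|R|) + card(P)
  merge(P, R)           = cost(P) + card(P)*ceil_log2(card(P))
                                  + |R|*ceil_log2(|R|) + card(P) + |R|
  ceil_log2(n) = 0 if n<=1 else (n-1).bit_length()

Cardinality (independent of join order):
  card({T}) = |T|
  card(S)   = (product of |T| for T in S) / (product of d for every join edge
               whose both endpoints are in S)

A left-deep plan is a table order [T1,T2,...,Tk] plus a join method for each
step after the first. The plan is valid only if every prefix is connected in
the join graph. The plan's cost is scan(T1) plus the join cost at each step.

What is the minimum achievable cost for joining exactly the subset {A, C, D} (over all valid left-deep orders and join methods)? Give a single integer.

Selinger DP over subsets of {A,C,D}:
  {D}: scan cost=300, card=300
  {C}: scan cost=400, card=400
  {A}: scan cost=500, card=500
  {CD}: card=60000; try (D,hash)→6200, (C,merge)→7300, (D,merge)→7400, (C,hash)→7800, (C,nl_idx)→63000, (C,nl)→120300 …(+1); best=6200 via (D,hash)
  {AD}: card=15000; try (D,hash)→6400, (A,merge)→8300, (D,merge)→8500, (A,hash)→9600, (A,nl_idx)→18000, (A,nl)→150300 …(+1); best=6400 via (D,hash)
  {ACD}: card=3000000; try (C,hash)→28600, (A,hash)→75200, (C,merge)→235400, (A,merge)→1031200, (C,nl_idx)→3141400, (A,nl_idx)→3546200 …(+2); best=28600 via (C,hash)

28600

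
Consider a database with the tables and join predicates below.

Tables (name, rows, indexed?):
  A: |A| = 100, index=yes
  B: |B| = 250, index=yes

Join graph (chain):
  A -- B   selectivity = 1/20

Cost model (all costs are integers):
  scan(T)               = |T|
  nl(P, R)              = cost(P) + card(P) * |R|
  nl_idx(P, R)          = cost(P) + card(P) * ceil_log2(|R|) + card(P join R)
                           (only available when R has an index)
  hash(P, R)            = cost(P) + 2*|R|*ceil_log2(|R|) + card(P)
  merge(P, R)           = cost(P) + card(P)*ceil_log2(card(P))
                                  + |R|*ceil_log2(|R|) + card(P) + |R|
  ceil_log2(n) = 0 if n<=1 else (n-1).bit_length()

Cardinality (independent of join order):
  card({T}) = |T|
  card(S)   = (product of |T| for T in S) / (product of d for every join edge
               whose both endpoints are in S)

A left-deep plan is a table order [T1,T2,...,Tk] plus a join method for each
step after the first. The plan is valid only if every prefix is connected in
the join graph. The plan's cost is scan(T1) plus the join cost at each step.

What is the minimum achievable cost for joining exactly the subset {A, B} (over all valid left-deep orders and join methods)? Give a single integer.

1900

Selinger DP over subsets of {A,B}:
  {A}: scan cost=100, card=100
  {B}: scan cost=250, card=250
  {AB}: card=1250; try (A,hash)→1900, (B,nl_idx)→2150, (B,merge)→3150, (A,nl_idx)→3250, (A,merge)→3300, (B,hash)→4200 …(+2); best=1900 via (A,hash)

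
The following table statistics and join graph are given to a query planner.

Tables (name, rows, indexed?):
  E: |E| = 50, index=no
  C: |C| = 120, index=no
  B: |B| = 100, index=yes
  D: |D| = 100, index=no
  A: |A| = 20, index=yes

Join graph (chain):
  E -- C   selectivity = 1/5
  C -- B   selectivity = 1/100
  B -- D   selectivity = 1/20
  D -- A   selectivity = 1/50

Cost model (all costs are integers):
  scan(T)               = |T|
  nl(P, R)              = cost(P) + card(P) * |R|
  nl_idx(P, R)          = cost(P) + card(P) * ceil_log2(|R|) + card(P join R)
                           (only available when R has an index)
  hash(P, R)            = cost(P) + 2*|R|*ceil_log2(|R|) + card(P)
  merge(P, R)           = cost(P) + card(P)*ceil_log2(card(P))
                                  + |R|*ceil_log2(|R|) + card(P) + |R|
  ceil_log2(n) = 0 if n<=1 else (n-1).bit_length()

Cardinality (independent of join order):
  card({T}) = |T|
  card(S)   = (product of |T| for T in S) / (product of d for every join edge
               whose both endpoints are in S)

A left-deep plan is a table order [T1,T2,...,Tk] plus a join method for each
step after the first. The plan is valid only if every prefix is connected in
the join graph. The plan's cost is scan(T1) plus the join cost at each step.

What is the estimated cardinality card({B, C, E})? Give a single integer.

Tables in S: B(100), C(120), E(50)
Edges inside S: E-C(d=5), C-B(d=100)
numerator = 100 * 120 * 50 = 600000
denominator = 5 * 100 = 500
card(S) = 600000 / 500 = 1200

1200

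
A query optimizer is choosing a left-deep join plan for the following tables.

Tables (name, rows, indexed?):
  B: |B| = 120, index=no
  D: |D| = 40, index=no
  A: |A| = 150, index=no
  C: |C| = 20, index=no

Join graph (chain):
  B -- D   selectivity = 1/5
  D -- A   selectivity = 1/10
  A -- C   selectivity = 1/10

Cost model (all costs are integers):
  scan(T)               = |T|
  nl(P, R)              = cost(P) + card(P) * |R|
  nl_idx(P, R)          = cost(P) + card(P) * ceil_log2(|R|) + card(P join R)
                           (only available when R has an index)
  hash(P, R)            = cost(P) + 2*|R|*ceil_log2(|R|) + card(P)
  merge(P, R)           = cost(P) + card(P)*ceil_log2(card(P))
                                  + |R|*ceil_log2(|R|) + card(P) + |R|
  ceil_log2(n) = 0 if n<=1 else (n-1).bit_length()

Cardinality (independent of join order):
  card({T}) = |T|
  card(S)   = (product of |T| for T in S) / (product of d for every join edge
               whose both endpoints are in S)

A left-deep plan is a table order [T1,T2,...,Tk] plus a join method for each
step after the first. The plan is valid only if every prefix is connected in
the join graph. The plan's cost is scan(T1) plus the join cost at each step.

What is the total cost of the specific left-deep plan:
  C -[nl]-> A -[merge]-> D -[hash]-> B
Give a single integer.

step 1: scan C: cost=20, card=20
step 2: join A via nl
    card(P join A) = 20*150/(10) = 300
    cost = 20 + 20*150 = 3020
step 3: join D via merge
    card(P join D) = 300*40/(10) = 1200
    cost = 3020 + 300*9 + 40*6 + 300 + 40 = 6300
step 4: join B via hash
    card(P join B) = 1200*120/(5) = 28800
    cost = 6300 + 2*120*7 + 1200 = 9180

9180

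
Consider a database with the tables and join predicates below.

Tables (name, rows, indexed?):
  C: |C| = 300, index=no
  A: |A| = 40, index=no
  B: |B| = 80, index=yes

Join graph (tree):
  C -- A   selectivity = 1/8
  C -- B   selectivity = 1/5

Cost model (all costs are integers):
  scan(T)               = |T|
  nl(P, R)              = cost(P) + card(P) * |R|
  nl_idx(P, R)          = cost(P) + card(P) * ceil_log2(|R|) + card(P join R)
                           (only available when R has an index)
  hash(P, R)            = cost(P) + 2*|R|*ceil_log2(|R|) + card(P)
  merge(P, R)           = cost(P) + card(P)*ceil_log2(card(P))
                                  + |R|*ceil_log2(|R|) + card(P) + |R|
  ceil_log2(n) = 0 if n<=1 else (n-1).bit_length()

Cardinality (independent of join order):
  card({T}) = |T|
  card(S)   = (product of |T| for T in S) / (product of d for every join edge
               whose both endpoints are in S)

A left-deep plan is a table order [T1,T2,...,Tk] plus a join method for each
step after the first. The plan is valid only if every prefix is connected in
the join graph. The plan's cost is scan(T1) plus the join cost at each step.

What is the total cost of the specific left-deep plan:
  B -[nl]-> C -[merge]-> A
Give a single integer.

step 1: scan B: cost=80, card=80
step 2: join C via nl
    card(P join C) = 80*300/(5) = 4800
    cost = 80 + 80*300 = 24080
step 3: join A via merge
    card(P join A) = 4800*40/(8) = 24000
    cost = 24080 + 4800*13 + 40*6 + 4800 + 40 = 91560

91560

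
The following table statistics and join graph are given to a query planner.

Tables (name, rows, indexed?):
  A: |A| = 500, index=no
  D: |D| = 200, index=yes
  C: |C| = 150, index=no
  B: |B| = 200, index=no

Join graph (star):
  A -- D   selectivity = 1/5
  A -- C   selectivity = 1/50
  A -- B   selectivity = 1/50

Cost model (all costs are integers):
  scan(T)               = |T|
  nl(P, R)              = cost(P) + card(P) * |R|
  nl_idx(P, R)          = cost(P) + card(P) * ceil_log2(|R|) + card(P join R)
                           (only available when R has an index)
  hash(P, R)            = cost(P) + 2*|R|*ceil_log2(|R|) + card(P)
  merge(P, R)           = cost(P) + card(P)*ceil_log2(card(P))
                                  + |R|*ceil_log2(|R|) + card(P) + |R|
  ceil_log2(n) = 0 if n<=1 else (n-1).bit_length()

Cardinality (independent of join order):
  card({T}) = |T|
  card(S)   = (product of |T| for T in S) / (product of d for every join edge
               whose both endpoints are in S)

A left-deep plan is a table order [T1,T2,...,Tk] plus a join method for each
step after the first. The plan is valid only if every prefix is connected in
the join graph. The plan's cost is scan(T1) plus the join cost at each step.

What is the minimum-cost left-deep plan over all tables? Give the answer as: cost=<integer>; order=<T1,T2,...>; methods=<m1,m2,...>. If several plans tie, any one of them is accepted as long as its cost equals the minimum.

cost=17300; order=A,C,B,D; methods=hash,hash,hash

Selinger DP (subsets sized 1..n):
  {A}: scan cost=500, card=500
  {D}: scan cost=200, card=200
  {C}: scan cost=150, card=150
  {B}: scan cost=200, card=200
  {AD}: card=20000; try (D,hash)→4200, (A,merge)→7000, (D,merge)→7300, (A,hash)→9400, (D,nl_idx)→24500, (A,nl)→100200 …(+1); best=4200 via (D,hash)
  {AC}: card=1500; try (C,hash)→3400, (A,merge)→6500, (C,merge)→6850, (A,hash)→9300, (A,nl)→75150, (C,nl)→75500; best=3400 via (C,hash)
  {AB}: card=2000; try (B,hash)→4200, (A,merge)→7000, (B,merge)→7300, (A,hash)→9400, (A,nl)→100200, (B,nl)→100500; best=4200 via (B,hash)
  {ACD}: card=60000; try (D,hash)→8100, (D,merge)→23200, (C,hash)→26600, (D,nl_idx)→75400, (D,nl)→303400, (C,merge)→325550 …(+1); best=8100 via (D,hash)
  {ABD}: card=80000; try (D,hash)→9400, (B,hash)→27400, (D,merge)→30000, (D,nl_idx)→100200, (B,merge)→326000, (D,nl)→404200 …(+1); best=9400 via (D,hash)
  {ABC}: card=6000; try (B,hash)→8100, (C,hash)→8600, (B,merge)→23200, (C,merge)→29550, (B,nl)→303400, (C,nl)→304200; best=8100 via (B,hash)
  {ABCD}: card=240000; try (D,hash)→17300, (B,hash)→71300, (C,hash)→91800, (D,merge)→93900, (D,nl_idx)→296100, (B,merge)→1029900 …(+4); best=17300 via (D,hash)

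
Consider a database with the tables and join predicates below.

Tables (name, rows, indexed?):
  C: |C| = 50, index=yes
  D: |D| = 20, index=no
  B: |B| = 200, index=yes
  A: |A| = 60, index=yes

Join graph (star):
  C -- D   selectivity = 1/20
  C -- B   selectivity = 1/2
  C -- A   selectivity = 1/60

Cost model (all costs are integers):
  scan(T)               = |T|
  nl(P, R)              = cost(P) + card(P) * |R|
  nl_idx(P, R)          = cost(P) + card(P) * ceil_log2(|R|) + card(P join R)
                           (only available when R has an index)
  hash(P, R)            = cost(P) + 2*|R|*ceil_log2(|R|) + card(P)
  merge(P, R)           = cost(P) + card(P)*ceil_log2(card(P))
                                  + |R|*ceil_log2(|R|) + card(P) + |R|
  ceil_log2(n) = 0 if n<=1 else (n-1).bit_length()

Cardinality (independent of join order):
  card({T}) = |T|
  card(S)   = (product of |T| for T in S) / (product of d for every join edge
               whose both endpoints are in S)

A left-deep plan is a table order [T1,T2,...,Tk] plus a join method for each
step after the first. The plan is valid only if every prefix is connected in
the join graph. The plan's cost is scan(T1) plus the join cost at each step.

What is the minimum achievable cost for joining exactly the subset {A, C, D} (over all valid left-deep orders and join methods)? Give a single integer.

Selinger DP over subsets of {A,C,D}:
  {C}: scan cost=50, card=50
  {D}: scan cost=20, card=20
  {A}: scan cost=60, card=60
  {CD}: card=50; try (C,nl_idx)→190, (D,hash)→300, (C,merge)→490, (D,merge)→520, (C,hash)→640, (C,nl)→1020 …(+1); best=190 via (C,nl_idx)
  {AC}: card=50; try (A,nl_idx)→400, (C,nl_idx)→470, (C,hash)→720, (A,hash)→820, (A,merge)→820, (C,merge)→830 …(+2); best=400 via (A,nl_idx)
  {ACD}: card=50; try (A,nl_idx)→540, (D,hash)→650, (D,merge)→870, (A,hash)→960, (A,merge)→960, (D,nl)→1400 …(+1); best=540 via (A,nl_idx)

540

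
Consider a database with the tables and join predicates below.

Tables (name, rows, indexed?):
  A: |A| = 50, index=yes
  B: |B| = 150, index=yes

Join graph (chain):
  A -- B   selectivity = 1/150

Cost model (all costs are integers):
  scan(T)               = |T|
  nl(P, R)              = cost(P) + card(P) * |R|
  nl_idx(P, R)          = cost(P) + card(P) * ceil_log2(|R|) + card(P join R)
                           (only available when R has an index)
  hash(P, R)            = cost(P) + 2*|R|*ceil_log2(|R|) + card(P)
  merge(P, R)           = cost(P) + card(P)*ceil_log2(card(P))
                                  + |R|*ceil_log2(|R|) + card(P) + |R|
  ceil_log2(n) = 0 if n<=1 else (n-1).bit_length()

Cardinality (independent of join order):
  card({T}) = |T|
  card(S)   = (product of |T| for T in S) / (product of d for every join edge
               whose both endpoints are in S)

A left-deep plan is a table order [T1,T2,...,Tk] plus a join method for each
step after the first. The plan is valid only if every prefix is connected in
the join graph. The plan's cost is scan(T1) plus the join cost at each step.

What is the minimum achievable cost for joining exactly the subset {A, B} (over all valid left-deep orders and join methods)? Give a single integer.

500

Selinger DP over subsets of {A,B}:
  {A}: scan cost=50, card=50
  {B}: scan cost=150, card=150
  {AB}: card=50; try (B,nl_idx)→500, (A,hash)→900, (A,nl_idx)→1100, (B,merge)→1750, (A,merge)→1850, (B,hash)→2500 …(+2); best=500 via (B,nl_idx)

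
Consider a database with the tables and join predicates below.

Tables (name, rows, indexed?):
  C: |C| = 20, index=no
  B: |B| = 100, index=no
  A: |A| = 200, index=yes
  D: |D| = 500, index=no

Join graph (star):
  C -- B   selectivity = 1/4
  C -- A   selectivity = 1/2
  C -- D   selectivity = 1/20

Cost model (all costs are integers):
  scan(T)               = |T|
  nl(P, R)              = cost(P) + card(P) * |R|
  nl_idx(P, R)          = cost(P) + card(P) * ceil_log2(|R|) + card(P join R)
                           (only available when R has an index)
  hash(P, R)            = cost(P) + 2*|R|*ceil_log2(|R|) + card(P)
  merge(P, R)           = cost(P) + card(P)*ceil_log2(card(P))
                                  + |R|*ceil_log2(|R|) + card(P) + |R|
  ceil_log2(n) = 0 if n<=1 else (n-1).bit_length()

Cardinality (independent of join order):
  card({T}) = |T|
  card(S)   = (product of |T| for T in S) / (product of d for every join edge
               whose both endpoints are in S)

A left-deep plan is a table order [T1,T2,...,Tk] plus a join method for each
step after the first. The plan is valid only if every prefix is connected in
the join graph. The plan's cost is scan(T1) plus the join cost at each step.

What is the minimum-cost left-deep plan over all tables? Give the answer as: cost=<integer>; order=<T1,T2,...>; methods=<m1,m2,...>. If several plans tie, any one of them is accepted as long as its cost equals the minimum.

Selinger DP (subsets sized 1..n):
  {C}: scan cost=20, card=20
  {B}: scan cost=100, card=100
  {A}: scan cost=200, card=200
  {D}: scan cost=500, card=500
  {BC}: card=500; try (C,hash)→400, (B,merge)→940, (C,merge)→1020, (B,hash)→1440, (B,nl)→2020, (C,nl)→2100; best=400 via (C,hash)
  {AC}: card=2000; try (C,hash)→600, (A,merge)→1940, (C,merge)→2120, (A,nl_idx)→2180, (A,hash)→3240, (A,nl)→4020 …(+1); best=600 via (C,hash)
  {CD}: card=500; try (C,hash)→1200, (D,merge)→5140, (C,merge)→5620, (D,hash)→9040, (D,nl)→10020, (C,nl)→10500; best=1200 via (C,hash)
  {ABC}: card=50000; try (B,hash)→4000, (A,hash)→4100, (A,merge)→7200, (B,merge)→25400, (A,nl_idx)→54400, (A,nl)→100400 …(+1); best=4000 via (B,hash)
  {BCD}: card=12500; try (B,hash)→3100, (B,merge)→7000, (D,hash)→9900, (D,merge)→10400, (B,nl)→51200, (D,nl)→250400; best=3100 via (B,hash)
  {ACD}: card=50000; try (A,hash)→4900, (A,merge)→8000, (D,hash)→11600, (D,merge)→29600, (A,nl_idx)→55200, (A,nl)→101200 …(+1); best=4900 via (A,hash)
  {ABCD}: card=1250000; try (A,hash)→18800, (B,hash)→56300, (D,hash)→63000, (A,merge)→192400, (B,merge)→855700, (D,merge)→859000 …(+4); best=18800 via (A,hash)

cost=18800; order=D,C,B,A; methods=hash,hash,hash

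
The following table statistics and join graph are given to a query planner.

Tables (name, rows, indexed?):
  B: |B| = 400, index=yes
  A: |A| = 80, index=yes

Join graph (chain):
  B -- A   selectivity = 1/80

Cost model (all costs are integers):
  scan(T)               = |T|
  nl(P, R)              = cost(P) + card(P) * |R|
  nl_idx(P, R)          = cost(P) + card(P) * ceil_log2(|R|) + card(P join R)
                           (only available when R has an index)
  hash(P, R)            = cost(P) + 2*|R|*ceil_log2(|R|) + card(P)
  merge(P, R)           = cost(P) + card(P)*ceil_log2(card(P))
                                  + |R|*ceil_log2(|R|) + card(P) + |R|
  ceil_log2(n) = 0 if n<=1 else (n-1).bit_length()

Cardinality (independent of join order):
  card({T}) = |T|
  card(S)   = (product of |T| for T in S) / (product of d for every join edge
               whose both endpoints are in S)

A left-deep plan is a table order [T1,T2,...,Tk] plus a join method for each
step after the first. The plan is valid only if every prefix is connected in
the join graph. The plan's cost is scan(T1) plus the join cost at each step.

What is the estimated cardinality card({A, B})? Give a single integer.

400

Tables in S: A(80), B(400)
Edges inside S: B-A(d=80)
numerator = 80 * 400 = 32000
denominator = 80 = 80
card(S) = 32000 / 80 = 400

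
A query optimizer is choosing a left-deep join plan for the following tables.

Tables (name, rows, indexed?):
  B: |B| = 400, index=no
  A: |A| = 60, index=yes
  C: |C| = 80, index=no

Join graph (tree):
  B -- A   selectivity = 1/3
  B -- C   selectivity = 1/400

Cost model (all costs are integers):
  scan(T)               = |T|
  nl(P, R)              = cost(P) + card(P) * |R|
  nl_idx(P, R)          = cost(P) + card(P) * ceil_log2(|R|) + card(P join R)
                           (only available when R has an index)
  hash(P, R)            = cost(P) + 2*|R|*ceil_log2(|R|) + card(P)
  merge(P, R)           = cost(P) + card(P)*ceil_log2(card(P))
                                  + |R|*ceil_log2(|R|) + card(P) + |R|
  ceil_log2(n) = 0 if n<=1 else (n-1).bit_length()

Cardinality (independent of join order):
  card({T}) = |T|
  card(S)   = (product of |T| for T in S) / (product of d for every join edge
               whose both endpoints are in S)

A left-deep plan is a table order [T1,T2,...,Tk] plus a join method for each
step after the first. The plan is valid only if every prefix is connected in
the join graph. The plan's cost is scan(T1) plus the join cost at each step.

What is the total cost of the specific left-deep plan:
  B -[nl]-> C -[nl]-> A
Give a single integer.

step 1: scan B: cost=400, card=400
step 2: join C via nl
    card(P join C) = 400*80/(400) = 80
    cost = 400 + 400*80 = 32400
step 3: join A via nl
    card(P join A) = 80*60/(3) = 1600
    cost = 32400 + 80*60 = 37200

37200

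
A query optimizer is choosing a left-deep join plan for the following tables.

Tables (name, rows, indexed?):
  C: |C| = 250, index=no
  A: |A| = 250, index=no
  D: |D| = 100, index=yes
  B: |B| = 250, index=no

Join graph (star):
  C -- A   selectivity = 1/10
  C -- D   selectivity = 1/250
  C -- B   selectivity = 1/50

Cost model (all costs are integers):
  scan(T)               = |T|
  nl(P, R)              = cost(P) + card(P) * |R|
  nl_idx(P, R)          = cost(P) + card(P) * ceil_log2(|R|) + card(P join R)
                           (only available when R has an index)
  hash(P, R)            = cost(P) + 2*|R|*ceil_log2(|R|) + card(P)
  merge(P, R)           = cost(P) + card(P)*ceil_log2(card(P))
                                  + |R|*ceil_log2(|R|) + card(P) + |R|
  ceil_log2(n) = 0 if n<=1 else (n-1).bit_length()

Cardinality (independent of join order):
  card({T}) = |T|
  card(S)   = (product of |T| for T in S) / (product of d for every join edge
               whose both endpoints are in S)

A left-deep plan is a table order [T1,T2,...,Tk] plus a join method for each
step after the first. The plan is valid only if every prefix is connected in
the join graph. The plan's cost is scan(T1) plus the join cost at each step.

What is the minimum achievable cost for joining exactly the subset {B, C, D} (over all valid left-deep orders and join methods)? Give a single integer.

4950

Selinger DP over subsets of {B,C,D}:
  {C}: scan cost=250, card=250
  {D}: scan cost=100, card=100
  {B}: scan cost=250, card=250
  {CD}: card=100; try (D,hash)→1900, (D,nl_idx)→2100, (C,merge)→3150, (D,merge)→3300, (C,hash)→4200, (C,nl)→25100 …(+1); best=1900 via (D,hash)
  {BC}: card=1250; try (C,hash)→4500, (B,hash)→4500, (C,merge)→4750, (B,merge)→4750, (C,nl)→62750, (B,nl)→62750; best=4500 via (C,hash)
  {BCD}: card=500; try (B,merge)→4950, (B,hash)→6000, (D,hash)→7150, (D,nl_idx)→13750, (D,merge)→20300, (B,nl)→26900 …(+1); best=4950 via (B,merge)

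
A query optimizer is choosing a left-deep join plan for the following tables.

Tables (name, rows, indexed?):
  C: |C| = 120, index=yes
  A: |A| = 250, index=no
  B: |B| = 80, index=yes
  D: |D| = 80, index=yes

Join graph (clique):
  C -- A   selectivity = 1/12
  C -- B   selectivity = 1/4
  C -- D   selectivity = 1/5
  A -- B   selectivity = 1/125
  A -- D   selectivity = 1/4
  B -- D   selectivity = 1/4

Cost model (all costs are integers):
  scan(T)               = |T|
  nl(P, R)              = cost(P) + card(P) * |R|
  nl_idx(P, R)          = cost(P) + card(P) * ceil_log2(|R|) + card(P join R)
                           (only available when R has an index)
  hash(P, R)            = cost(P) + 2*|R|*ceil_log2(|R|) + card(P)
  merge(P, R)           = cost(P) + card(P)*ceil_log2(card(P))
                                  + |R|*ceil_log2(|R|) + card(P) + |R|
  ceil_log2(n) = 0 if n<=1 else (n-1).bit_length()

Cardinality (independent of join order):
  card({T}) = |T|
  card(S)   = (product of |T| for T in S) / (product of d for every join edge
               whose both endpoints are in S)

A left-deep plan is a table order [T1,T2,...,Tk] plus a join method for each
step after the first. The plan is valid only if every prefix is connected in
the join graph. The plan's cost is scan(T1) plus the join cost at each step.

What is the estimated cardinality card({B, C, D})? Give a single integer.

9600

Tables in S: B(80), C(120), D(80)
Edges inside S: C-B(d=4), C-D(d=5), B-D(d=4)
numerator = 80 * 120 * 80 = 768000
denominator = 4 * 5 * 4 = 80
card(S) = 768000 / 80 = 9600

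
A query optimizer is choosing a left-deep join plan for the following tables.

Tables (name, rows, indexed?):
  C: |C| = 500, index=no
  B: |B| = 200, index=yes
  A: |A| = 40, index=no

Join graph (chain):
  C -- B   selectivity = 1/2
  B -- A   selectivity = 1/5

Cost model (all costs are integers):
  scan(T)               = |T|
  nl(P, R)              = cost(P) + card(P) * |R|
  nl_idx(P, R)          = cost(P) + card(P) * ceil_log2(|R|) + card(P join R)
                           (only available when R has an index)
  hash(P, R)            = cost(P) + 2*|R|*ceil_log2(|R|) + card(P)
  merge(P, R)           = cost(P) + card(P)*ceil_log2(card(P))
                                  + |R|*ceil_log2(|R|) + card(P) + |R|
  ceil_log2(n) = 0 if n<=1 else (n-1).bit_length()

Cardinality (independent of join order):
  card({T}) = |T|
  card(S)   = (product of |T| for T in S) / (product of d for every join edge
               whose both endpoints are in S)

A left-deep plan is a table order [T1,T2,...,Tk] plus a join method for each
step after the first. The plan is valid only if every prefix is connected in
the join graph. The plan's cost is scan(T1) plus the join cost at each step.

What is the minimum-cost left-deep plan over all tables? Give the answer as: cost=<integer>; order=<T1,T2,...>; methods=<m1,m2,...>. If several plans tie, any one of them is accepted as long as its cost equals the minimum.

cost=11480; order=B,A,C; methods=hash,hash

Selinger DP (subsets sized 1..n):
  {C}: scan cost=500, card=500
  {B}: scan cost=200, card=200
  {A}: scan cost=40, card=40
  {BC}: card=50000; try (B,hash)→4200, (C,merge)→7000, (B,merge)→7300, (C,hash)→9400, (B,nl_idx)→54500, (C,nl)→100200 …(+1); best=4200 via (B,hash)
  {AB}: card=1600; try (A,hash)→880, (B,nl_idx)→1960, (B,merge)→2120, (A,merge)→2280, (B,hash)→3280, (B,nl)→8040 …(+1); best=880 via (A,hash)
  {ABC}: card=400000; try (C,hash)→11480, (C,merge)→25080, (A,hash)→54680, (C,nl)→800880, (A,merge)→854480, (A,nl)→2004200; best=11480 via (C,hash)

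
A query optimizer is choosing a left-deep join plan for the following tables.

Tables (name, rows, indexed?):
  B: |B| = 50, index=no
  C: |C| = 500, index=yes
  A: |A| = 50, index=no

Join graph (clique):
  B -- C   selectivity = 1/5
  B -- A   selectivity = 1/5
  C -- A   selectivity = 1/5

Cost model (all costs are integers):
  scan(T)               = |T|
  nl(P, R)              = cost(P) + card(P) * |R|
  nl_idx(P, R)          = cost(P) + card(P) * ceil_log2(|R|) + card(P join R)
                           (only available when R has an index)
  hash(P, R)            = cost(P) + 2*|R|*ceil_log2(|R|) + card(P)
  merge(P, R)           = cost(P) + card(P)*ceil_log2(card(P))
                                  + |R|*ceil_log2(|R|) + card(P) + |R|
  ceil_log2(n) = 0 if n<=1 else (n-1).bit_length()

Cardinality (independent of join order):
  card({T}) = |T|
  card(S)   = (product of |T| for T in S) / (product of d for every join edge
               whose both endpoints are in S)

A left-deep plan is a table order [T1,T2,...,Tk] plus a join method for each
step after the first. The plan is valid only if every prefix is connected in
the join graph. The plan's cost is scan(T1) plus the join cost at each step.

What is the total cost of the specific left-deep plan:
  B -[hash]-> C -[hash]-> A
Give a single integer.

14700

step 1: scan B: cost=50, card=50
step 2: join C via hash
    card(P join C) = 50*500/(5) = 5000
    cost = 50 + 2*500*9 + 50 = 9100
step 3: join A via hash
    card(P join A) = 5000*50/(5*5) = 10000
    cost = 9100 + 2*50*6 + 5000 = 14700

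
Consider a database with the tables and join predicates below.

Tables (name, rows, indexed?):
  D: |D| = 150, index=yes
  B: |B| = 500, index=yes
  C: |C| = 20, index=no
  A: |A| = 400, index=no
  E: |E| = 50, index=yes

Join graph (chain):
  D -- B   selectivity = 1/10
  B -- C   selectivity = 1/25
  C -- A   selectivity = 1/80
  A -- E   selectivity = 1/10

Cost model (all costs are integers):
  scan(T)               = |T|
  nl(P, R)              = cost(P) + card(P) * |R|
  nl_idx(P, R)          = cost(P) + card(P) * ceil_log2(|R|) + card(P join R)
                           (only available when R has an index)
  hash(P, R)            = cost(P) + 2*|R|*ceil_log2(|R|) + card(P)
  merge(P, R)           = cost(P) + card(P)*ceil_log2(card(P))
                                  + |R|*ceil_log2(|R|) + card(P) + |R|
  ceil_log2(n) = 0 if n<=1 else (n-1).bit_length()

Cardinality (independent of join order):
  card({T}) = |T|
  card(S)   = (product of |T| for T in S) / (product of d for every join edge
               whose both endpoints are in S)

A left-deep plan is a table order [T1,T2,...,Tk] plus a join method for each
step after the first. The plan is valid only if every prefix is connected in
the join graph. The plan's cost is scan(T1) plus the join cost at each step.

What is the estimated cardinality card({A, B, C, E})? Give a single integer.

Tables in S: A(400), B(500), C(20), E(50)
Edges inside S: B-C(d=25), C-A(d=80), A-E(d=10)
numerator = 400 * 500 * 20 * 50 = 200000000
denominator = 25 * 80 * 10 = 20000
card(S) = 200000000 / 20000 = 10000

10000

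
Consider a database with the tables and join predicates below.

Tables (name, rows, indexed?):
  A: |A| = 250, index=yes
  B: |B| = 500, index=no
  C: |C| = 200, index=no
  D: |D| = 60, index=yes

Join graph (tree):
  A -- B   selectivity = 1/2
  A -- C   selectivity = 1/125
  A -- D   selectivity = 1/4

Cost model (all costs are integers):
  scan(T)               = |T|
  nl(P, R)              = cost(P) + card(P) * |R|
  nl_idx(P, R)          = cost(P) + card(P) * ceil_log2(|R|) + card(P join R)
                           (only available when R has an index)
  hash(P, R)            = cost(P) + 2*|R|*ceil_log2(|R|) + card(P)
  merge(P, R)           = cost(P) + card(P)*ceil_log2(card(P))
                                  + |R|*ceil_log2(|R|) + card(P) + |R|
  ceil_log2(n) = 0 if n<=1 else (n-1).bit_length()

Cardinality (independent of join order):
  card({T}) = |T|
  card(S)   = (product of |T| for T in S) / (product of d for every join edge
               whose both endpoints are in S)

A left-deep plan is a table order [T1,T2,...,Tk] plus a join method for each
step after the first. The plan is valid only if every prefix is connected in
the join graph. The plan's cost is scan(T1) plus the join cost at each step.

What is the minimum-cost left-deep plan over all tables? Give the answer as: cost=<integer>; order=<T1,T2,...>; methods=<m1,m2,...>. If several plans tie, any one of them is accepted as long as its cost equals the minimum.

Selinger DP (subsets sized 1..n):
  {A}: scan cost=250, card=250
  {B}: scan cost=500, card=500
  {C}: scan cost=200, card=200
  {D}: scan cost=60, card=60
  {AB}: card=62500; try (A,hash)→5000, (B,merge)→7500, (A,merge)→7750, (B,hash)→9500, (A,nl_idx)→67000, (B,nl)→125250 …(+1); best=5000 via (A,hash)
  {AC}: card=400; try (A,nl_idx)→2200, (C,hash)→3700, (A,merge)→4250, (C,merge)→4300, (A,hash)→4400, (A,nl)→50200 …(+1); best=2200 via (A,nl_idx)
  {AD}: card=3750; try (D,hash)→1220, (A,merge)→2730, (D,merge)→2920, (A,hash)→4120, (A,nl_idx)→4290, (D,nl_idx)→5500 …(+2); best=1220 via (D,hash)
  {ABC}: card=100000; try (B,merge)→11200, (B,hash)→11600, (C,hash)→70700, (B,nl)→202200, (C,merge)→1069300, (C,nl)→12505000; best=11200 via (B,merge)
  {ABD}: card=937500; try (B,hash)→13970, (B,merge)→54970, (D,hash)→68220, (D,merge)→1067920, (D,nl_idx)→1317500, (B,nl)→1876220 …(+1); best=13970 via (B,hash)
  {ACD}: card=6000; try (D,hash)→3320, (D,merge)→6620, (C,hash)→8170, (D,nl_idx)→10600, (D,nl)→26200, (C,merge)→51770 …(+1); best=3320 via (D,hash)
  {ABCD}: card=1500000; try (B,hash)→18320, (B,merge)→92320, (D,hash)→111920, (C,hash)→954670, (D,merge)→1811620, (D,nl_idx)→2111200 …(+4); best=18320 via (B,hash)

cost=18320; order=C,A,D,B; methods=nl_idx,hash,hash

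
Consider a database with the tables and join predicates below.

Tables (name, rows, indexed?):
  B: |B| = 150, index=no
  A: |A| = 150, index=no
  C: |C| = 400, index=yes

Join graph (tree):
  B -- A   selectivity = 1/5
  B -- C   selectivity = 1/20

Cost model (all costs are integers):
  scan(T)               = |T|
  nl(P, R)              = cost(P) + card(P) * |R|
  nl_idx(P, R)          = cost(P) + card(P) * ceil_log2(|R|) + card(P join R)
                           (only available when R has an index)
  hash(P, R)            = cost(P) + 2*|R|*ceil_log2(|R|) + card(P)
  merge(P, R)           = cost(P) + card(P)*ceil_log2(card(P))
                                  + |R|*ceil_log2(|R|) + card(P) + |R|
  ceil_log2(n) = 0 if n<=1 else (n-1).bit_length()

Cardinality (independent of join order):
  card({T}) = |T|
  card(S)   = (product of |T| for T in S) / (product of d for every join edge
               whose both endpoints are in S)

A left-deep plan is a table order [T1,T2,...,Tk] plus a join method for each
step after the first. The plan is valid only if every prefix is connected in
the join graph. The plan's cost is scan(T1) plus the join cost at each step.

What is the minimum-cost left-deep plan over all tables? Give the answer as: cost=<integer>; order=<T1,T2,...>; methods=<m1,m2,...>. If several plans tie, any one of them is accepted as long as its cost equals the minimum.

Selinger DP (subsets sized 1..n):
  {B}: scan cost=150, card=150
  {A}: scan cost=150, card=150
  {C}: scan cost=400, card=400
  {AB}: card=4500; try (B,hash)→2700, (A,hash)→2700, (B,merge)→2850, (A,merge)→2850, (B,nl)→22650, (A,nl)→22650; best=2700 via (B,hash)
  {BC}: card=3000; try (B,hash)→3200, (C,nl_idx)→4500, (C,merge)→5500, (B,merge)→5750, (C,hash)→7500, (C,nl)→60150 …(+1); best=3200 via (B,hash)
  {ABC}: card=90000; try (A,hash)→8600, (C,hash)→14400, (A,merge)→43550, (C,merge)→69700, (C,nl_idx)→133200, (A,nl)→453200 …(+1); best=8600 via (A,hash)

cost=8600; order=C,B,A; methods=hash,hash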